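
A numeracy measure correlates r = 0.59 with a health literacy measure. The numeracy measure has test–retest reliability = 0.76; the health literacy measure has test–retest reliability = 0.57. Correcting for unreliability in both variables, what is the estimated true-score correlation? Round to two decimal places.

r_true = r_obs / √(r_xx · r_yy) = 0.59 / √(0.76 × 0.57) = 0.59 / √0.4332 = 0.59 / 0.6582 ≈ 0.90.

0.90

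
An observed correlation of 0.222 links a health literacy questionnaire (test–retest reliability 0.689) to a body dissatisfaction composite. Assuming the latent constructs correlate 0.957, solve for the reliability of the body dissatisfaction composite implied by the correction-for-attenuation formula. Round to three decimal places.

0.078

r_true = r_obs / √(r_xx · r_yy) ⇒ 0.957 = 0.222 / √(0.689 · r_yy).
√(0.689 · r_yy) = 0.222 / 0.957 = 0.2320; 0.689 · r_yy = 0.0538; r_yy = 0.0538 / 0.689 ≈ 0.078.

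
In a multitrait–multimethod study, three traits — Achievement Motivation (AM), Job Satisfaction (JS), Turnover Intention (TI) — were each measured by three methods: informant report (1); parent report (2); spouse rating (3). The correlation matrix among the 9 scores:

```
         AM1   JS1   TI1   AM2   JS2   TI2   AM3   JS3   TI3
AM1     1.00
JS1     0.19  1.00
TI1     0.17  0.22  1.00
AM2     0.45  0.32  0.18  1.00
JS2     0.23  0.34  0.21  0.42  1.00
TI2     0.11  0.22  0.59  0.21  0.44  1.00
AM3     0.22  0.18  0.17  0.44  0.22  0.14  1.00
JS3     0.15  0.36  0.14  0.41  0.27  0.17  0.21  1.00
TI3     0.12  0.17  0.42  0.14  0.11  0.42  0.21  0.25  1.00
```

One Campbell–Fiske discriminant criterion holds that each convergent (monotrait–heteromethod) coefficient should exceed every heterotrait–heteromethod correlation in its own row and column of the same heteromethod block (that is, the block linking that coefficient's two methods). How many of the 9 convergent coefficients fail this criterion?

1

Convergent coefficients and their comparison sets:
AM (methods 1·2): 0.45 vs {0.23, 0.32, 0.11, 0.18} → pass.
AM (methods 1·3): 0.22 vs {0.15, 0.18, 0.12, 0.17} → pass.
AM (methods 2·3): 0.44 vs {0.41, 0.22, 0.14, 0.14} → pass.
JS (methods 1·2): 0.34 vs {0.32, 0.23, 0.22, 0.21} → pass.
JS (methods 1·3): 0.36 vs {0.18, 0.15, 0.17, 0.14} → pass.
JS (methods 2·3): 0.27 vs {0.22, 0.41, 0.11, 0.17} → fail.
TI (methods 1·2): 0.59 vs {0.18, 0.11, 0.21, 0.22} → pass.
TI (methods 1·3): 0.42 vs {0.17, 0.12, 0.14, 0.17} → pass.
TI (methods 2·3): 0.42 vs {0.14, 0.14, 0.17, 0.11} → pass.
1 of 9 fail.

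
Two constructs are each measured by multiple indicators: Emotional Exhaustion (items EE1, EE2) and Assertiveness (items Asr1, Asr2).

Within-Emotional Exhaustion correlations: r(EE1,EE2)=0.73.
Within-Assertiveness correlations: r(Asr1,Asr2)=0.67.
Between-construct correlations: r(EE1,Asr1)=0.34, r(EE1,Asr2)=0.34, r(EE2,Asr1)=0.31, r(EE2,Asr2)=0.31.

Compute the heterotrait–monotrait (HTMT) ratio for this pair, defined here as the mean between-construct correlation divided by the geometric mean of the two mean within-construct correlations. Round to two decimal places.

0.46

Between-construct mean = 1.30/4 = 0.3250.
Mean within-EE = 0.73/1 = 0.7300; mean within-Asr = 0.67/1 = 0.6700.
Geometric mean = √(0.7300 × 0.6700) = 0.6994.
HTMT = 0.3250 / 0.6994 = 0.46.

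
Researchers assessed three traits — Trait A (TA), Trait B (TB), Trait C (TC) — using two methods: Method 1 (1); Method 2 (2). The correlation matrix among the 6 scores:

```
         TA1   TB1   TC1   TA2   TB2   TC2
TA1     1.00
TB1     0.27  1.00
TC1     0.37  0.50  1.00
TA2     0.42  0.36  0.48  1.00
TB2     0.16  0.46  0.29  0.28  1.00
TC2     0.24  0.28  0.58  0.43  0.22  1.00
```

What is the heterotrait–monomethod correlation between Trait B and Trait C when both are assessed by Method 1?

0.50

Different traits, same method: r(TB1, TC1) = 0.50.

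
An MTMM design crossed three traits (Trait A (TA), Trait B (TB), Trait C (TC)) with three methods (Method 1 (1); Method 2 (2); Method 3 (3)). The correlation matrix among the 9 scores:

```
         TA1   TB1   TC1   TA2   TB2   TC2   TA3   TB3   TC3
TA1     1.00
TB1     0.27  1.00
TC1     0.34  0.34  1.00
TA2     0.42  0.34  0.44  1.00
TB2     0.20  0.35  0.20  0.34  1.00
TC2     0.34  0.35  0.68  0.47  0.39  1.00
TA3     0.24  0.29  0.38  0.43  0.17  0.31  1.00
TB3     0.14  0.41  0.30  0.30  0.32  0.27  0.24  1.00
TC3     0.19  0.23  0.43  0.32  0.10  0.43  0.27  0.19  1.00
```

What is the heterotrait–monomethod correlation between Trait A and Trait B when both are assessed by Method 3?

Different traits, same method: r(TA3, TB3) = 0.24.

0.24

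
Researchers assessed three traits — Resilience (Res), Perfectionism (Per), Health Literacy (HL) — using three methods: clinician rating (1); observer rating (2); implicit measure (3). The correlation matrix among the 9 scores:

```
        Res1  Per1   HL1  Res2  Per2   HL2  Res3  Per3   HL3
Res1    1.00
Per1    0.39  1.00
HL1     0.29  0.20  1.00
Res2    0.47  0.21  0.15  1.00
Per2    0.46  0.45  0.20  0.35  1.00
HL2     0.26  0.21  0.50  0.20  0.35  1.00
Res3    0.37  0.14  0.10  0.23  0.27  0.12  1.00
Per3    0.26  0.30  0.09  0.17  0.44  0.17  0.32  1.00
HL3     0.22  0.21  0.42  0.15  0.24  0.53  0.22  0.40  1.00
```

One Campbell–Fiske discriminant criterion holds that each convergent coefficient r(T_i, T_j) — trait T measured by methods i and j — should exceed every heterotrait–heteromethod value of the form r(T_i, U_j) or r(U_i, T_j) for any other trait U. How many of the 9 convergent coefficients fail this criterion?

Convergent coefficients and their comparison sets:
Res (methods 1·2): 0.47 vs {0.46, 0.21, 0.26, 0.15} → pass.
Res (methods 1·3): 0.37 vs {0.26, 0.14, 0.22, 0.10} → pass.
Res (methods 2·3): 0.23 vs {0.17, 0.27, 0.15, 0.12} → fail.
Per (methods 1·2): 0.45 vs {0.21, 0.46, 0.21, 0.20} → fail.
Per (methods 1·3): 0.30 vs {0.14, 0.26, 0.21, 0.09} → pass.
Per (methods 2·3): 0.44 vs {0.27, 0.17, 0.24, 0.17} → pass.
HL (methods 1·2): 0.50 vs {0.15, 0.26, 0.20, 0.21} → pass.
HL (methods 1·3): 0.42 vs {0.10, 0.22, 0.09, 0.21} → pass.
HL (methods 2·3): 0.53 vs {0.12, 0.15, 0.17, 0.24} → pass.
2 of 9 fail.

2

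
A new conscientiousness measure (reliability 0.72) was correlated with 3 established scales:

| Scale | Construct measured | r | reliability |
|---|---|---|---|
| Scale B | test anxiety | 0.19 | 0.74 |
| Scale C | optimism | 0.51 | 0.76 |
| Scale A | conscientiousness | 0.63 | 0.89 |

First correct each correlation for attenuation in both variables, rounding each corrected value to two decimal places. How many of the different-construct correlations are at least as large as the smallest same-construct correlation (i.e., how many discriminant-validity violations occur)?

Disattenuated r (r / √(r_scale · r_new)):
  Scale B (disc): 0.19 / √(0.74·0.72) = 0.26
  Scale C (disc): 0.51 / √(0.76·0.72) = 0.69
  Scale A (conv): 0.63 / √(0.89·0.72) = 0.79
Smallest convergent = 0.79. Discriminant values: 0.26, 0.69; count ≥ 0.79 → 0.

0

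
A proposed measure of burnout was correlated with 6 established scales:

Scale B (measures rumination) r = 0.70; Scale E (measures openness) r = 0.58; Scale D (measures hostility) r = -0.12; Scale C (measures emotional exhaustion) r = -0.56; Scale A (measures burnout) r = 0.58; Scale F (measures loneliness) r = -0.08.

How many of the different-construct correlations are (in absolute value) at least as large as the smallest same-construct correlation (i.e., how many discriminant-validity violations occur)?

Convergent (same construct = burnout): Scale A.
Smallest convergent = 0.58. Discriminant |r|: 0.70, 0.58, 0.12, 0.56, 0.08; count ≥ 0.58 → 2.

2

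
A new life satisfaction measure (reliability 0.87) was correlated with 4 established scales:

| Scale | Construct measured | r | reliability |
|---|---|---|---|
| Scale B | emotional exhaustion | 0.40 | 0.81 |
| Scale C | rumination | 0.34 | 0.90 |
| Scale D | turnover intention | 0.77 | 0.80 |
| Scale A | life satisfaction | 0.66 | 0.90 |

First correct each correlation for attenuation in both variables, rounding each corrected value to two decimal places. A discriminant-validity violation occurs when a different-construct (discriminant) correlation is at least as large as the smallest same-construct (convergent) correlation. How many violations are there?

1

Disattenuated r (r / √(r_scale · r_new)):
  Scale B (disc): 0.40 / √(0.81·0.87) = 0.48
  Scale C (disc): 0.34 / √(0.90·0.87) = 0.38
  Scale D (disc): 0.77 / √(0.80·0.87) = 0.92
  Scale A (conv): 0.66 / √(0.90·0.87) = 0.75
Smallest convergent = 0.75. Discriminant values: 0.48, 0.38, 0.92; count ≥ 0.75 → 1.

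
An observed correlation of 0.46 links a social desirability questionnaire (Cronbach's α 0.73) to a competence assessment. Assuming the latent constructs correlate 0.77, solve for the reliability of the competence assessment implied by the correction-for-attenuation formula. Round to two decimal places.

r_true = r_obs / √(r_xx · r_yy) ⇒ 0.77 = 0.46 / √(0.73 · r_yy).
√(0.73 · r_yy) = 0.46 / 0.77 = 0.5974; 0.73 · r_yy = 0.3569; r_yy = 0.3569 / 0.73 ≈ 0.49.

0.49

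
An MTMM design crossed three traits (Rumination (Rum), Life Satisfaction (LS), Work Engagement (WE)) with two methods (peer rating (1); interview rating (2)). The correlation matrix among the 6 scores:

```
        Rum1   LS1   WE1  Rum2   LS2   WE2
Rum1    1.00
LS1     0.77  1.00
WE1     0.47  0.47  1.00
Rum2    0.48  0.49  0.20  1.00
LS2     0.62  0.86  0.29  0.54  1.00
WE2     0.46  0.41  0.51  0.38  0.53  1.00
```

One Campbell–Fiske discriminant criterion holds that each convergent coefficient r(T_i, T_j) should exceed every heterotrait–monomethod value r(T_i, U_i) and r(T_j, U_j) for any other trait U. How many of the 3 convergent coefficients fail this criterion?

2

Convergent coefficients and their comparison sets:
Rum (methods 1·2): 0.48 vs {0.77, 0.54, 0.47, 0.38} → fail.
LS (methods 1·2): 0.86 vs {0.77, 0.54, 0.47, 0.53} → pass.
WE (methods 1·2): 0.51 vs {0.47, 0.38, 0.47, 0.53} → fail.
2 of 3 fail.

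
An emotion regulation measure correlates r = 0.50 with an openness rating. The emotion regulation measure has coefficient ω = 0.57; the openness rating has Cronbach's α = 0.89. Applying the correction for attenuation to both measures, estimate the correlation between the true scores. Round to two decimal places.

0.70

r_true = r_obs / √(r_xx · r_yy) = 0.50 / √(0.57 × 0.89) = 0.50 / √0.5073 = 0.50 / 0.7122 ≈ 0.70.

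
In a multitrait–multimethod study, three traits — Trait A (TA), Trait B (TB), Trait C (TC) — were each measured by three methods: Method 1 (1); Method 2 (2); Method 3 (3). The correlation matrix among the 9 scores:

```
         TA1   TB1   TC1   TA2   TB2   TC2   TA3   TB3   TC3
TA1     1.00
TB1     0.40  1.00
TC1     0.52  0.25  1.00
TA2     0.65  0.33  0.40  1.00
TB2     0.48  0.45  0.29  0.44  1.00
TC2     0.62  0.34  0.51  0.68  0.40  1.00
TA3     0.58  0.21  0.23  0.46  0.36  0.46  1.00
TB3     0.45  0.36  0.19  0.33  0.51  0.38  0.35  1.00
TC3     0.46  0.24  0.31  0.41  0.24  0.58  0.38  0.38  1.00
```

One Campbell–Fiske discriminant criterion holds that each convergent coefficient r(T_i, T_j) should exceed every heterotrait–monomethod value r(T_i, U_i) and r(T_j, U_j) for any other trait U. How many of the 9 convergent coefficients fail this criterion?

6

Each convergent coefficient versus the relevant comparison correlations:
TA (methods 1·2): 0.65 vs {0.40, 0.44, 0.52, 0.68} → fail.
TA (methods 1·3): 0.58 vs {0.40, 0.35, 0.52, 0.38} → pass.
TA (methods 2·3): 0.46 vs {0.44, 0.35, 0.68, 0.38} → fail.
TB (methods 1·2): 0.45 vs {0.40, 0.44, 0.25, 0.40} → pass.
TB (methods 1·3): 0.36 vs {0.40, 0.35, 0.25, 0.38} → fail.
TB (methods 2·3): 0.51 vs {0.44, 0.35, 0.40, 0.38} → pass.
TC (methods 1·2): 0.51 vs {0.52, 0.68, 0.25, 0.40} → fail.
TC (methods 1·3): 0.31 vs {0.52, 0.38, 0.25, 0.38} → fail.
TC (methods 2·3): 0.58 vs {0.68, 0.38, 0.40, 0.38} → fail.
6 of 9 fail.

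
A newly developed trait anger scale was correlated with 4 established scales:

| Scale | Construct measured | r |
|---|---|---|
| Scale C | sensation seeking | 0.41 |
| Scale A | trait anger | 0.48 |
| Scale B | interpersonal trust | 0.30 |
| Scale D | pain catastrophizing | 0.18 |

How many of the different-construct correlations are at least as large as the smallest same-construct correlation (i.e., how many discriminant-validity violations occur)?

Convergent (same construct = trait anger): Scale A.
Smallest convergent = 0.48. Discriminant values: 0.41, 0.30, 0.18; count ≥ 0.48 → 0.

0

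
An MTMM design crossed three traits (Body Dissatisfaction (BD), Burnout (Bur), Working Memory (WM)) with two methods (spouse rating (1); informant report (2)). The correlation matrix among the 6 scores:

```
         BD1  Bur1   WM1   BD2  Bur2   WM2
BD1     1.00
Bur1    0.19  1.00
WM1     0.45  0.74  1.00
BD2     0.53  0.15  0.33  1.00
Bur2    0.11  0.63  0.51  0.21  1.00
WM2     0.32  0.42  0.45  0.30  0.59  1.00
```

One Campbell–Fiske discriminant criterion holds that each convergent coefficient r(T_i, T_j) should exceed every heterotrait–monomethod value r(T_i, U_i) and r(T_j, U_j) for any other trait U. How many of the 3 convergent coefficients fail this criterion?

2

Checking each validity diagonal entry against its comparison values:
BD (methods 1·2): 0.53 vs {0.19, 0.21, 0.45, 0.30} → pass.
Bur (methods 1·2): 0.63 vs {0.19, 0.21, 0.74, 0.59} → fail.
WM (methods 1·2): 0.45 vs {0.45, 0.30, 0.74, 0.59} → fail.
2 of 3 fail.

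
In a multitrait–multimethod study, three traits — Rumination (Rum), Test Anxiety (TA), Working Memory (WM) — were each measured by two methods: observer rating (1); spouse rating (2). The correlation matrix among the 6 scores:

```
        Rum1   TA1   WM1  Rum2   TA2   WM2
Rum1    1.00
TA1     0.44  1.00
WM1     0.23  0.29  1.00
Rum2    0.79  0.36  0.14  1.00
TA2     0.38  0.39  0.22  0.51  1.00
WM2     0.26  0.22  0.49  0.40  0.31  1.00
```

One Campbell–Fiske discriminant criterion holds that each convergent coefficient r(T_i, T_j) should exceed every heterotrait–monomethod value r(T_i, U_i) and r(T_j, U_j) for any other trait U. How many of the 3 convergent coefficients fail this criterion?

1

Checking each validity diagonal entry against its comparison values:
Rum (methods 1·2): 0.79 vs {0.44, 0.51, 0.23, 0.40} → pass.
TA (methods 1·2): 0.39 vs {0.44, 0.51, 0.29, 0.31} → fail.
WM (methods 1·2): 0.49 vs {0.23, 0.40, 0.29, 0.31} → pass.
1 of 3 fail.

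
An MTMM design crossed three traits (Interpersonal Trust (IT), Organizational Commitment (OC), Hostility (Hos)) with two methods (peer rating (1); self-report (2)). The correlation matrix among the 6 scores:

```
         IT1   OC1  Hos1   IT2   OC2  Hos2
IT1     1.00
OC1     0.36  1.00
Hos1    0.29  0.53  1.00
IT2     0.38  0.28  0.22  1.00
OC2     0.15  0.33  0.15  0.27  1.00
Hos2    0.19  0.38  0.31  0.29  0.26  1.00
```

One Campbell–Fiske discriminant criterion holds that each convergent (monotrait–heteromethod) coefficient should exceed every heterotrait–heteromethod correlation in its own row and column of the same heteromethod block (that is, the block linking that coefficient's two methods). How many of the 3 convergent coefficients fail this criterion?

Each convergent coefficient versus the relevant comparison correlations:
IT (methods 1·2): 0.38 vs {0.15, 0.28, 0.19, 0.22} → pass.
OC (methods 1·2): 0.33 vs {0.28, 0.15, 0.38, 0.15} → fail.
Hos (methods 1·2): 0.31 vs {0.22, 0.19, 0.15, 0.38} → fail.
2 of 3 fail.

2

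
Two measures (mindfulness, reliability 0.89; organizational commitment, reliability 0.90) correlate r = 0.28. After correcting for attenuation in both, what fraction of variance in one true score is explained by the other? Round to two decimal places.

0.10

Disattenuated r = 0.28 / √(0.89 × 0.90) = 0.28 / 0.8950 = 0.3128.
Shared true-score variance = 0.3128² = 0.0978 ≈ 0.10.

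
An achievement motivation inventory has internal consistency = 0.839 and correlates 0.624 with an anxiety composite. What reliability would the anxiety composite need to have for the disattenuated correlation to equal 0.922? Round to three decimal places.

r_true = r_obs / √(r_xx · r_yy) ⇒ 0.922 = 0.624 / √(0.839 · r_yy).
√(0.839 · r_yy) = 0.624 / 0.922 = 0.6768; 0.839 · r_yy = 0.4581; r_yy = 0.4581 / 0.839 ≈ 0.546.

0.546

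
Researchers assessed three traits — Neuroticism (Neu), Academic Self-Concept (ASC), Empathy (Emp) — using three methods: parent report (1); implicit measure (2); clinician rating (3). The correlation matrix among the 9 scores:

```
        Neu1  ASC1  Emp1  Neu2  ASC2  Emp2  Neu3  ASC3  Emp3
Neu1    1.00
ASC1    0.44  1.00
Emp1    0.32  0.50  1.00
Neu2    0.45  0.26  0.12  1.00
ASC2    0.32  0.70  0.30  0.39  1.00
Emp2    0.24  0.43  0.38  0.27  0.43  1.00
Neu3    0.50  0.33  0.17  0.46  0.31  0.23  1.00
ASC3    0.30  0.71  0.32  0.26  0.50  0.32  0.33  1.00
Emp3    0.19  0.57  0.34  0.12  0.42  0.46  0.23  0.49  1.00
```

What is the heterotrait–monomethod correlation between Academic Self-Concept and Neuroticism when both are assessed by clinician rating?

0.33

Different traits, same method: r(ASC3, Neu3) = 0.33.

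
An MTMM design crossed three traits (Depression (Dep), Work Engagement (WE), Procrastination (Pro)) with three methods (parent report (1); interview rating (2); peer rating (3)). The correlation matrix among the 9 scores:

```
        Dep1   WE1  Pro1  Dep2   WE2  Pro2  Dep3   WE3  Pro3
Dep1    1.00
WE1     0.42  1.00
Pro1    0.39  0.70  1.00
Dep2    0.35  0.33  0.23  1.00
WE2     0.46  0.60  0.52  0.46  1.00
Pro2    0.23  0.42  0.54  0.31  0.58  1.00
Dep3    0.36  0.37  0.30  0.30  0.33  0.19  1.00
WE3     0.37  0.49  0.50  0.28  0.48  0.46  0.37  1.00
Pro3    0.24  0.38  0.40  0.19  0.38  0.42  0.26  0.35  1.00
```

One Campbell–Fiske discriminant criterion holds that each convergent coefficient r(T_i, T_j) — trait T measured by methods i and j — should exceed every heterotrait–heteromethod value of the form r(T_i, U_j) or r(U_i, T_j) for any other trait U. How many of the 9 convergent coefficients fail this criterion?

Convergent coefficients and their comparison sets:
Dep (methods 1·2): 0.35 vs {0.46, 0.33, 0.23, 0.23} → fail.
Dep (methods 1·3): 0.36 vs {0.37, 0.37, 0.24, 0.30} → fail.
Dep (methods 2·3): 0.30 vs {0.28, 0.33, 0.19, 0.19} → fail.
WE (methods 1·2): 0.60 vs {0.33, 0.46, 0.42, 0.52} → pass.
WE (methods 1·3): 0.49 vs {0.37, 0.37, 0.38, 0.50} → fail.
WE (methods 2·3): 0.48 vs {0.33, 0.28, 0.38, 0.46} → pass.
Pro (methods 1·2): 0.54 vs {0.23, 0.23, 0.52, 0.42} → pass.
Pro (methods 1·3): 0.40 vs {0.30, 0.24, 0.50, 0.38} → fail.
Pro (methods 2·3): 0.42 vs {0.19, 0.19, 0.46, 0.38} → fail.
6 of 9 fail.

6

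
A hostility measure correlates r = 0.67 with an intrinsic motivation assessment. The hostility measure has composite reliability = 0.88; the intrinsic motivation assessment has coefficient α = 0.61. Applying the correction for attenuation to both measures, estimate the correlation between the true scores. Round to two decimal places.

0.91

r_true = r_obs / √(r_xx · r_yy) = 0.67 / √(0.88 × 0.61) = 0.67 / √0.5368 = 0.67 / 0.7327 ≈ 0.91.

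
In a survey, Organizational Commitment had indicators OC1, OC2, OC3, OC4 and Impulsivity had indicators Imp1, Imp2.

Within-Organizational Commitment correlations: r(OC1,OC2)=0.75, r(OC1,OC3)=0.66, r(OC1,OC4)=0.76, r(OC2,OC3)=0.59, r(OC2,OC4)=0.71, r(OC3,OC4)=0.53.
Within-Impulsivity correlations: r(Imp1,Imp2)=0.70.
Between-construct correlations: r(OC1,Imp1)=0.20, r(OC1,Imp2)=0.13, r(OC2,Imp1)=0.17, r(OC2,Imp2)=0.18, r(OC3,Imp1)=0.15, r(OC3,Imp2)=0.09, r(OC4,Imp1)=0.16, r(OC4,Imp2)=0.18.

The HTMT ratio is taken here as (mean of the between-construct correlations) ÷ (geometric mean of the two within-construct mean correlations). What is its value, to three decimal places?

0.231

Mean between = 1.26/8 = 0.1575.
Mean within-OC = 4.00/6 = 0.6667; mean within-Imp = 0.70/1 = 0.7000.
Geometric mean = √(0.6667 × 0.7000) = 0.6831.
HTMT = 0.1575 / 0.6831 = 0.231.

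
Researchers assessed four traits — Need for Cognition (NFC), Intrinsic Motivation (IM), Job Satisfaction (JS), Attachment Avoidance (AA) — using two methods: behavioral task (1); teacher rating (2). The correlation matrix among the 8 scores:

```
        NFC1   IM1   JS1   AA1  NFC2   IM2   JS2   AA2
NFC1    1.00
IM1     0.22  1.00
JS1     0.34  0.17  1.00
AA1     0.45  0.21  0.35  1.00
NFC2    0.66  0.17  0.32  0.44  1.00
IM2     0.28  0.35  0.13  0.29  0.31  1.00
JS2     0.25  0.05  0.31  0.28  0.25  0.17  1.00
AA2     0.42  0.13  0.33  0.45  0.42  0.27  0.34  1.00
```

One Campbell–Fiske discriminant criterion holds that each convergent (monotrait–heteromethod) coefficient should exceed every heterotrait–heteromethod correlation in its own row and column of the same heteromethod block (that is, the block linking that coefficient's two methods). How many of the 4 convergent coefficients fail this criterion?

Checking each validity diagonal entry against its comparison values:
NFC (methods 1·2): 0.66 vs {0.28, 0.17, 0.25, 0.32, 0.42, 0.44} → pass.
IM (methods 1·2): 0.35 vs {0.17, 0.28, 0.05, 0.13, 0.13, 0.29} → pass.
JS (methods 1·2): 0.31 vs {0.32, 0.25, 0.13, 0.05, 0.33, 0.28} → fail.
AA (methods 1·2): 0.45 vs {0.44, 0.42, 0.29, 0.13, 0.28, 0.33} → pass.
1 of 4 fail.

1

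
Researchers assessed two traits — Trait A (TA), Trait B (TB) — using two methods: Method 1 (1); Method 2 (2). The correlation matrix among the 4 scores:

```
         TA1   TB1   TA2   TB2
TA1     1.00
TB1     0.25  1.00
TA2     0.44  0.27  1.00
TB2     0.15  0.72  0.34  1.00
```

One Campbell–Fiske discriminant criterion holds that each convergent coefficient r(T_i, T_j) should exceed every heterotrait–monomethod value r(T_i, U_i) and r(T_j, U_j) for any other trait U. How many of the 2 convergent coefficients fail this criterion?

Convergent coefficients and their comparison sets:
TA (methods 1·2): 0.44 vs {0.25, 0.34} → pass.
TB (methods 1·2): 0.72 vs {0.25, 0.34} → pass.
0 of 2 fail.

0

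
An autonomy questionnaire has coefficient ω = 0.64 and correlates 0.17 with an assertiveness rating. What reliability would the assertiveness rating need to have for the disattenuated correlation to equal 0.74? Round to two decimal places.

r_true = r_obs / √(r_xx · r_yy) ⇒ 0.74 = 0.17 / √(0.64 · r_yy).
√(0.64 · r_yy) = 0.17 / 0.74 = 0.2297; 0.64 · r_yy = 0.0528; r_yy = 0.0528 / 0.64 ≈ 0.08.

0.08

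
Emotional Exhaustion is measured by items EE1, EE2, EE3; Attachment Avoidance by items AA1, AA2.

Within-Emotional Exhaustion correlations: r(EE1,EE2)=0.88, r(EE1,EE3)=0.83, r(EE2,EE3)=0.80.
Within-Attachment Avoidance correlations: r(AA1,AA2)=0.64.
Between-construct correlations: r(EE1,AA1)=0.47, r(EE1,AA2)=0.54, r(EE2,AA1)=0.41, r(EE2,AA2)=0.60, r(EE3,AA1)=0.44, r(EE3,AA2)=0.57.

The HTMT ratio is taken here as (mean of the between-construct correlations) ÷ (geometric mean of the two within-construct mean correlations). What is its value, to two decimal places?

0.69

Mean heterotrait r = 3.03/6 = 0.5050.
Mean within-EE = 2.51/3 = 0.8367; mean within-AA = 0.64/1 = 0.6400.
Geometric mean = √(0.8367 × 0.6400) = 0.7318.
HTMT = 0.5050 / 0.7318 = 0.69.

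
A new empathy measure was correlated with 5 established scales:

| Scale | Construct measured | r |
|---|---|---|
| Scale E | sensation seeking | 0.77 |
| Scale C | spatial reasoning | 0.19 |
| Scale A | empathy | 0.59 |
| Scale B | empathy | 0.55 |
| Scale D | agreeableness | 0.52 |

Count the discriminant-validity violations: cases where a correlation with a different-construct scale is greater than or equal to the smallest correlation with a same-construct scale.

1

Convergent (same construct = empathy): Scale A, Scale B.
Smallest convergent = 0.55. Discriminant values: 0.77, 0.19, 0.52; count ≥ 0.55 → 1.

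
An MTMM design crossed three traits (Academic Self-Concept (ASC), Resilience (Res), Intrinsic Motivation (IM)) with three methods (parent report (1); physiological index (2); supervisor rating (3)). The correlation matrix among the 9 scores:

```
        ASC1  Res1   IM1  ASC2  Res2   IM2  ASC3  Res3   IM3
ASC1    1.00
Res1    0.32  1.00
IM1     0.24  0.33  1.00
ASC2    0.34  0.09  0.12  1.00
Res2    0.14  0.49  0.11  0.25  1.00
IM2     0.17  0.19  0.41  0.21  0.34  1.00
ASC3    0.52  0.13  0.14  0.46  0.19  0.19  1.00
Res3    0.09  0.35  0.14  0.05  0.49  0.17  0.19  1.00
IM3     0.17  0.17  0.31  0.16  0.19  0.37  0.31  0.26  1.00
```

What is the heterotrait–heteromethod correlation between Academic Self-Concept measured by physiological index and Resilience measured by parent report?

0.09

Different traits and methods: r(ASC2, Res1) = 0.09.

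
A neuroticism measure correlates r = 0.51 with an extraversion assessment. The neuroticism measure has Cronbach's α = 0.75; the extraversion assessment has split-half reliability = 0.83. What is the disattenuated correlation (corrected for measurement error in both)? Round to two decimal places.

r_true = r_obs / √(r_xx · r_yy) = 0.51 / √(0.75 × 0.83) = 0.51 / √0.6225 = 0.51 / 0.7890 ≈ 0.65.

0.65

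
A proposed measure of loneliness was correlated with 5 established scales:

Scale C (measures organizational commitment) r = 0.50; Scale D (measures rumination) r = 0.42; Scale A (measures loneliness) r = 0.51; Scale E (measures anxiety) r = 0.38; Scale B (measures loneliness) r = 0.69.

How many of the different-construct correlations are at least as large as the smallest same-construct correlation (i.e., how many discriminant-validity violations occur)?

Convergent (same construct = loneliness): Scale A, Scale B.
Smallest convergent = 0.51. Discriminant values: 0.50, 0.42, 0.38; count ≥ 0.51 → 0.

0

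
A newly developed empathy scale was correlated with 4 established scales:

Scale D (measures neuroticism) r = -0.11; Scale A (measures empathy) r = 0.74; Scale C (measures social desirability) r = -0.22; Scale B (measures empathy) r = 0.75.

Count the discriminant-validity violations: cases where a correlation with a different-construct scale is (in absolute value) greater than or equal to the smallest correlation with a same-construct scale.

0

Convergent (same construct = empathy): Scale A, Scale B.
Smallest convergent = 0.74. Discriminant |r|: 0.11, 0.22; count ≥ 0.74 → 0.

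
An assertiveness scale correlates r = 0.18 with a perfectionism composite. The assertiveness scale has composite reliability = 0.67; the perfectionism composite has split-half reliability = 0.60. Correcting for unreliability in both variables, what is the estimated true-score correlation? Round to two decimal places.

r_true = r_obs / √(r_xx · r_yy) = 0.18 / √(0.67 × 0.60) = 0.18 / √0.4020 = 0.18 / 0.6340 ≈ 0.28.

0.28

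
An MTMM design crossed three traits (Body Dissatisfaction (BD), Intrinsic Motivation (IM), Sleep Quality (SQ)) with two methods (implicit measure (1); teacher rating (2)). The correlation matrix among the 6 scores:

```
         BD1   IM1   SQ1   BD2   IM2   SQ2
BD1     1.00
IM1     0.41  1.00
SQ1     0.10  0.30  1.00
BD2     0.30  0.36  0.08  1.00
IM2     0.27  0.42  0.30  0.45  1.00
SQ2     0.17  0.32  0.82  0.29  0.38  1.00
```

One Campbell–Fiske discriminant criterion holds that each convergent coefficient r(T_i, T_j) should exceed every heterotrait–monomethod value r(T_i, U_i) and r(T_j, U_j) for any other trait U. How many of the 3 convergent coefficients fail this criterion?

Checking each validity diagonal entry against its comparison values:
BD (methods 1·2): 0.30 vs {0.41, 0.45, 0.10, 0.29} → fail.
IM (methods 1·2): 0.42 vs {0.41, 0.45, 0.30, 0.38} → fail.
SQ (methods 1·2): 0.82 vs {0.10, 0.29, 0.30, 0.38} → pass.
2 of 3 fail.

2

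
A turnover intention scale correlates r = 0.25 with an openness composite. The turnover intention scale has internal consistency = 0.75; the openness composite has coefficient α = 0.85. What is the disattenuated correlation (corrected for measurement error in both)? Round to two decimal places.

0.31

r_true = r_obs / √(r_xx · r_yy) = 0.25 / √(0.75 × 0.85) = 0.25 / √0.6375 = 0.25 / 0.7984 ≈ 0.31.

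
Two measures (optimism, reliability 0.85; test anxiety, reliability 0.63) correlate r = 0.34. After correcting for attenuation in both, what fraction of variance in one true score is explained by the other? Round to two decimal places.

0.22

Disattenuated r = 0.34 / √(0.85 × 0.63) = 0.34 / 0.7318 = 0.4646.
Shared true-score variance = 0.4646² = 0.2159 ≈ 0.22.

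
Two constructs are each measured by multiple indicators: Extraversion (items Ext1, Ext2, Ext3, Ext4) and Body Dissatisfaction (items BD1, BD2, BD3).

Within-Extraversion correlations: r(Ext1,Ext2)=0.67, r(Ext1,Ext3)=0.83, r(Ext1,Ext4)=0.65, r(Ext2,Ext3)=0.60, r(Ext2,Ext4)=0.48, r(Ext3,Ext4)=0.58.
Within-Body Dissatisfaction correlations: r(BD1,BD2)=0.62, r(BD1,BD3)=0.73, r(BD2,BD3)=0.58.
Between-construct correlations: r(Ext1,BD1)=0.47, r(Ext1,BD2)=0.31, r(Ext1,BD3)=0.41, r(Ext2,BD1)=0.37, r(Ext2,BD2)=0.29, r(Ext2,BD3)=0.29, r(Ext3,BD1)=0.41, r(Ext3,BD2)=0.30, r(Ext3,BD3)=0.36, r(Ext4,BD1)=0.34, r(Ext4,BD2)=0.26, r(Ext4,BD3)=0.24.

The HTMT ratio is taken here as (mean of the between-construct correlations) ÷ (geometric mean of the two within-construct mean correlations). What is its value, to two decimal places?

0.53

Mean heterotrait r = 4.05/12 = 0.3375.
Mean within-Ext = 3.81/6 = 0.6350; mean within-BD = 1.93/3 = 0.6433.
Geometric mean = √(0.6350 × 0.6433) = 0.6391.
HTMT = 0.3375 / 0.6391 = 0.53.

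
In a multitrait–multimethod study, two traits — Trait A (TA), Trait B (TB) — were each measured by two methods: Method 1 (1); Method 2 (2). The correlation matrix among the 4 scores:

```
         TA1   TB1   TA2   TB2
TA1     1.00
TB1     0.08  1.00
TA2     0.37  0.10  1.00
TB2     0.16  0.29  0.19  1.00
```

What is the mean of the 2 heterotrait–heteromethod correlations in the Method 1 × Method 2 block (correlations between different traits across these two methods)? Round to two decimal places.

0.13

HTHM values (method 1 × method 2): 0.16, 0.10; mean = 0.26/2 = 0.13.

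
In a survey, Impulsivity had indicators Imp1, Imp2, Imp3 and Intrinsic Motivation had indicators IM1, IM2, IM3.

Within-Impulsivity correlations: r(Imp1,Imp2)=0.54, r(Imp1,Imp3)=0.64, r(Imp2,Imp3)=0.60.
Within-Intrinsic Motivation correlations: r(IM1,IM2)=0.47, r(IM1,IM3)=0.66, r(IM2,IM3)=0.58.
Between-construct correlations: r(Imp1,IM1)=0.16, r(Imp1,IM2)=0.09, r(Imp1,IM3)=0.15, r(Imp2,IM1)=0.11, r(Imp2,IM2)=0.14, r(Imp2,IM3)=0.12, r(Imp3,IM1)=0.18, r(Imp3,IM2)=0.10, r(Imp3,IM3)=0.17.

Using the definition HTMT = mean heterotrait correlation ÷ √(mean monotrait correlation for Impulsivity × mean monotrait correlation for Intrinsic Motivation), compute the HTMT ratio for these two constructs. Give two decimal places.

0.23

Mean heterotrait r = 1.22/9 = 0.1356.
Mean within-Imp = 1.78/3 = 0.5933; mean within-IM = 1.71/3 = 0.5700.
Geometric mean = √(0.5933 × 0.5700) = 0.5815.
HTMT = 0.1356 / 0.5815 = 0.23.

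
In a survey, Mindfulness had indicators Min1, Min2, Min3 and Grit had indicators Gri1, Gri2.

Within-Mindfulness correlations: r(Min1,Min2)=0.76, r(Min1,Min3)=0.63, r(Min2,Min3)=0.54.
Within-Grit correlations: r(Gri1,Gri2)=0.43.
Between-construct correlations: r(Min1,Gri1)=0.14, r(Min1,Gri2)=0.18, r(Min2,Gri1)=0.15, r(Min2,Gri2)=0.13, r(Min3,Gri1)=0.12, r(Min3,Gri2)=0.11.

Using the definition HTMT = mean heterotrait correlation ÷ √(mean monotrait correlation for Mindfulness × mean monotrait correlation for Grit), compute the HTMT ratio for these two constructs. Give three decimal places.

0.263

Between-construct mean = 0.83/6 = 0.1383.
Mean within-Min = 1.93/3 = 0.6433; mean within-Gri = 0.43/1 = 0.4300.
Geometric mean = √(0.6433 × 0.4300) = 0.5259.
HTMT = 0.1383 / 0.5259 = 0.263.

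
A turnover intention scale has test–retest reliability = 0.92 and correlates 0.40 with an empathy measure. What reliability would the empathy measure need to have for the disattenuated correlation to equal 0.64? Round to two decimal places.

0.42

r_true = r_obs / √(r_xx · r_yy) ⇒ 0.64 = 0.40 / √(0.92 · r_yy).
√(0.92 · r_yy) = 0.40 / 0.64 = 0.6250; 0.92 · r_yy = 0.3906; r_yy = 0.3906 / 0.92 ≈ 0.42.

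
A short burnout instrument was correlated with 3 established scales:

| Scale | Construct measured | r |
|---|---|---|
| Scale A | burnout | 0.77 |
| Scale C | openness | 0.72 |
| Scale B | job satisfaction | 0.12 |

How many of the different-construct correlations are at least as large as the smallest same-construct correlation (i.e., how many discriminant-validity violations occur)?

Convergent (same construct = burnout): Scale A.
Smallest convergent = 0.77. Discriminant values: 0.72, 0.12; count ≥ 0.77 → 0.

0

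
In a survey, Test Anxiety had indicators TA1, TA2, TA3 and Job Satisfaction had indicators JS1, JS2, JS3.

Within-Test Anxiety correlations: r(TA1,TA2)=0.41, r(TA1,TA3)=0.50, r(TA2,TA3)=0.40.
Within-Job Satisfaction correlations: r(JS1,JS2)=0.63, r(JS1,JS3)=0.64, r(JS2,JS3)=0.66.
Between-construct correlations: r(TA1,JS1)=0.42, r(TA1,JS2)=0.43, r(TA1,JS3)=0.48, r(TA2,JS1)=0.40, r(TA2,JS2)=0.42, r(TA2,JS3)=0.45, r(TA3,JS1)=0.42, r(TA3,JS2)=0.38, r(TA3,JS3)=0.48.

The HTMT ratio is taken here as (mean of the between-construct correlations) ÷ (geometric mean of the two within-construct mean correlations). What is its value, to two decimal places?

0.81

Mean heterotrait r = 3.88/9 = 0.4311.
Mean within-TA = 1.31/3 = 0.4367; mean within-JS = 1.93/3 = 0.6433.
Geometric mean = √(0.4367 × 0.6433) = 0.5300.
HTMT = 0.4311 / 0.5300 = 0.81.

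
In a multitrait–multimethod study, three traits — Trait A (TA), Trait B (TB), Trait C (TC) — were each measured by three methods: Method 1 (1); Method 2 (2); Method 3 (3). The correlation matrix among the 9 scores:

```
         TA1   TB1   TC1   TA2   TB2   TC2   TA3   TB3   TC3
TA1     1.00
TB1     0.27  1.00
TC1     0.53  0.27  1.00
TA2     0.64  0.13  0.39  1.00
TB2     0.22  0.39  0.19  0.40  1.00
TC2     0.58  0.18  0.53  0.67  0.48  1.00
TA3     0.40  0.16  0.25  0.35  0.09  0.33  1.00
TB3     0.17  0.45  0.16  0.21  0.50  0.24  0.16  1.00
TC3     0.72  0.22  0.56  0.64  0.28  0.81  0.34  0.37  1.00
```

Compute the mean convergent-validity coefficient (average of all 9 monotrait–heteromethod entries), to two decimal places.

0.51

Convergent values: 0.64, 0.40, 0.35, 0.39, 0.45, 0.50, 0.53, 0.56, 0.81; mean = 4.63/9 = 0.51.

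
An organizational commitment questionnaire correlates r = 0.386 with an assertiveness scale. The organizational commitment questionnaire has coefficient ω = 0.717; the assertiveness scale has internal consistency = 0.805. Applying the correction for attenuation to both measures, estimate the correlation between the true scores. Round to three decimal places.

r_true = r_obs / √(r_xx · r_yy) = 0.386 / √(0.717 × 0.805) = 0.386 / √0.577185 = 0.386 / 0.7597 ≈ 0.508.

0.508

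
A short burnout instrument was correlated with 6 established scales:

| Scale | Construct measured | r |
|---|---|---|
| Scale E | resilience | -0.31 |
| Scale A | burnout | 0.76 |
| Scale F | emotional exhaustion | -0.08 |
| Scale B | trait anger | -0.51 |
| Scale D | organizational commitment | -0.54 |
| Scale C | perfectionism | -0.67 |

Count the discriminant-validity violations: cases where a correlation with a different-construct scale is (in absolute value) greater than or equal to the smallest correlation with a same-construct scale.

Convergent (same construct = burnout): Scale A.
Smallest convergent = 0.76. Discriminant |r|: 0.31, 0.08, 0.51, 0.54, 0.67; count ≥ 0.76 → 0.

0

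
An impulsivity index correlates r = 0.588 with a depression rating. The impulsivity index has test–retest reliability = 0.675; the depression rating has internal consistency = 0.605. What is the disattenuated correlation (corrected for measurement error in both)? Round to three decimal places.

r_true = r_obs / √(r_xx · r_yy) = 0.588 / √(0.675 × 0.605) = 0.588 / √0.408375 = 0.588 / 0.6390 ≈ 0.920.

0.920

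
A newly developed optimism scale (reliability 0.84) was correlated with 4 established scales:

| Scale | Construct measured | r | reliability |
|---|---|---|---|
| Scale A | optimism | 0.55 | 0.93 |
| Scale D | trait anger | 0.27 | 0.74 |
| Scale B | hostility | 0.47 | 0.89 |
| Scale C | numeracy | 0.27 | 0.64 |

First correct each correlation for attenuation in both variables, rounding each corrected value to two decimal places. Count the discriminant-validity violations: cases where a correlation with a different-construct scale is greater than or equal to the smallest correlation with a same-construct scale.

0

Disattenuated r (r / √(r_scale · r_new)):
  Scale A (conv): 0.55 / √(0.93·0.84) = 0.62
  Scale D (disc): 0.27 / √(0.74·0.84) = 0.34
  Scale B (disc): 0.47 / √(0.89·0.84) = 0.54
  Scale C (disc): 0.27 / √(0.64·0.84) = 0.37
Smallest convergent = 0.62. Discriminant values: 0.34, 0.54, 0.37; count ≥ 0.62 → 0.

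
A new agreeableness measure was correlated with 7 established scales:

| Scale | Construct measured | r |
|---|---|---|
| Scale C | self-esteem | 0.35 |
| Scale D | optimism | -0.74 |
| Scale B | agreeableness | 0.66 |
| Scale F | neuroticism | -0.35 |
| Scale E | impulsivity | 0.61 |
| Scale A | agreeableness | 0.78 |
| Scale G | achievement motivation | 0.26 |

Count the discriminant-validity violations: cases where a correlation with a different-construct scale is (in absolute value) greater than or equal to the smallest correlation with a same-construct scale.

1

Convergent (same construct = agreeableness): Scale B, Scale A.
Smallest convergent = 0.66. Discriminant |r|: 0.35, 0.74, 0.35, 0.61, 0.26; count ≥ 0.66 → 1.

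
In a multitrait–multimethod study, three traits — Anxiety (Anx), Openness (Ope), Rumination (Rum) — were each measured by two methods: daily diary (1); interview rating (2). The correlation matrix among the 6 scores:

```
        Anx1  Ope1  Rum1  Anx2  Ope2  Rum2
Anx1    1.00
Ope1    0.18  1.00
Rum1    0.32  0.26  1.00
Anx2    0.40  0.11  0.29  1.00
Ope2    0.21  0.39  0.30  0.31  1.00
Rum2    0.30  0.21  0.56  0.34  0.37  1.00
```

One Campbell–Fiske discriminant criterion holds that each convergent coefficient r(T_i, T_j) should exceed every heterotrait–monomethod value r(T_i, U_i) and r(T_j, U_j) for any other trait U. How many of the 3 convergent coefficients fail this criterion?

0

Each convergent coefficient versus the relevant comparison correlations:
Anx (methods 1·2): 0.40 vs {0.18, 0.31, 0.32, 0.34} → pass.
Ope (methods 1·2): 0.39 vs {0.18, 0.31, 0.26, 0.37} → pass.
Rum (methods 1·2): 0.56 vs {0.32, 0.34, 0.26, 0.37} → pass.
0 of 3 fail.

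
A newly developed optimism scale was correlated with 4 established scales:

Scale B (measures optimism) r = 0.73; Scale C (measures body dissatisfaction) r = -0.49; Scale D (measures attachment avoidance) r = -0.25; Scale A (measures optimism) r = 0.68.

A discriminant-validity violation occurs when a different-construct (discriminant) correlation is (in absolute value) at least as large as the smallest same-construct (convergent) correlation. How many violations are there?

Convergent (same construct = optimism): Scale B, Scale A.
Smallest convergent = 0.68. Discriminant |r|: 0.49, 0.25; count ≥ 0.68 → 0.

0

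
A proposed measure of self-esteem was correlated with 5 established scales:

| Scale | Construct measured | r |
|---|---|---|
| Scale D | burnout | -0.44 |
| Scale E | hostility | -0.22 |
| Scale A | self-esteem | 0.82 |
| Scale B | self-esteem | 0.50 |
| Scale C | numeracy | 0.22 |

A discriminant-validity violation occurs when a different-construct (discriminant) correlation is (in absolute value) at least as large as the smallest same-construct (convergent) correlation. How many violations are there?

0

Convergent (same construct = self-esteem): Scale A, Scale B.
Smallest convergent = 0.50. Discriminant |r|: 0.44, 0.22, 0.22; count ≥ 0.50 → 0.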